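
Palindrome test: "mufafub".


Word: "mufafub"
Reversed: "bufafum"
Forward == Backward? mufafub != bufafum
Palindrome = No


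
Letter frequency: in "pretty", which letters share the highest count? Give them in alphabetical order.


Word: "pretty"
Letter counts:
  'e': 1
  'p': 1
  'r': 1
  't': 2
  'y': 1
Maximum count = 2
Most frequent = 't' (2 times each)


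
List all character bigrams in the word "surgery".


Word: "surgery" (length 7)
Number of bigrams = 7 - 2 + 1 = 6
  Position 0: "su"
  Position 1: "ur"
  Position 2: "rg"
  Position 3: "ge"
  Position 4: "er"
  Position 5: "ry"
Bigrams = "su", "ur", "rg", "ge", "er", "ry"


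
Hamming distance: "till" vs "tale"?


Comparing character by character (same length = 4):
  Pos 0: 't' vs 't' =
  Pos 1: 'i' vs 'a' !=
  Pos 2: 'l' vs 'l' =
  Pos 3: 'l' vs 'e' !=
Hamming distance = 2


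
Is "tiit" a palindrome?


Word: "tiit"
Reversed: "tiit"
Forward == Backward? tiit == tiit
Palindrome = Yes


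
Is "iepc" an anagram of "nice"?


Word 1: "nice" → sorted: cein
Word 2: "iepc" → sorted: ceip
Same letters? cein != ceip
Anagram = No


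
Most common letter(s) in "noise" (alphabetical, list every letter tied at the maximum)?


Word: "noise"
Letter counts:
  'e': 1
  'i': 1
  'n': 1
  'o': 1
  's': 1
Maximum count = 1
Most frequent = 'e', 'i', 'n', 'o', 's' (1 time each)


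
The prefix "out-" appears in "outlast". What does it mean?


Prefix: out-
As in: outlast -> out- + last
Meaning = surpass


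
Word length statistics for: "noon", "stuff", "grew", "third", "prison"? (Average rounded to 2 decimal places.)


Lengths: "noon"=4, "stuff"=5, "grew"=4, "third"=5, "prison"=6
Sum = 24, Count = 5
Average = 24/5 = 4.80
= avg=4.80, min=4, max=6


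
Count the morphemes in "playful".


Word: "playful"
Morphemes: play / -ful
Each morpheme carries meaning
= 2 morphemes


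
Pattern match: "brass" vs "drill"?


Pattern of "brass": [0, 1, 2, 3, 3]
Pattern of "drill": [0, 1, 2, 3, 3]
Patterns match
Same pattern = Yes


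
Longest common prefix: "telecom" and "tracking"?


Word 1: "telecom"
Word 2: "tracking"
Comparing from start:
  Pos 0: 't' == 't'
  Pos 1: 'e' != 'r' (stop)
LCP = "t" (length 1)


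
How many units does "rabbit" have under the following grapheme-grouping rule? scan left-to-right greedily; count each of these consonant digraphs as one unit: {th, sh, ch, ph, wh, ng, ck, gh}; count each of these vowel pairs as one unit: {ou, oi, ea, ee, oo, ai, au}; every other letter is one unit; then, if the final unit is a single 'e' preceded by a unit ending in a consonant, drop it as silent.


Word: "rabbit" (6 letters)
Left-to-right scan:
  (1) 'r' (letter)
  (2) 'a' (letter)
  (3) 'b' (letter)
  (4) 'b' (letter)
  (5) 'i' (letter)
  (6) 't' (letter)
Units from scan: 6
Sound units = 6 units


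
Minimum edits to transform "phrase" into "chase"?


Word 1: "phrase" (length 6)
Word 2: "chase" (length 5)
One optimal edit sequence (insert/delete/substitute each cost 1):
  1. substitute 'p' -> 'c'  (+1)
  2. keep 'h'
  3. delete 'r'  (+1)
  4. keep 'a'
  5. keep 's'
  6. keep 'e'
Total edit operations: 2
Edit distance = 2


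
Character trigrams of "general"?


Word: "general" (length 7)
Number of trigrams = 7 - 3 + 1 = 5
  Position 0: "gen"
  Position 1: "ene"
  Position 2: "ner"
  Position 3: "era"
  Position 4: "ral"
Trigrams = "gen", "ene", "ner", "era", "ral"


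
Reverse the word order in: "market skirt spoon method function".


Original: "market skirt spoon method function"
Words (1..n): market | skirt | spoon | method | function
Reversed (n..1): function | method | spoon | skirt | market
Result = "function method spoon skirt market"


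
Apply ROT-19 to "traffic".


Word: "traffic"
Shift: 19
Each letter → (letter + shift) mod 26:
  't' (19) + 19 = 12 → 'm'
  'r' (17) + 19 = 10 → 'k'
  'a' (0) + 19 = 19 → 't'
  'f' (5) + 19 = 24 → 'y'
  'f' (5) + 19 = 24 → 'y'
  'i' (8) + 19 = 1 → 'b'
  'c' (2) + 19 = 21 → 'v'
Result = "mktyybv"


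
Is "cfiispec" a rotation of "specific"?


Word: "specific", Candidate: "cfiispec"
Method: check if candidate is substring of word+word
"specificspecific" contains "cfiispec"? No
Is rotation = No


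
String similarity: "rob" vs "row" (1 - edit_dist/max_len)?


Word 1: "rob" (length 3)
Word 2: "row" (length 3)
One optimal edit sequence:
  1. keep 'r'
  2. keep 'o'
  3. substitute 'b' -> 'w'  (+1)
Edit distance = 1
Max length = max(3, 3) = 3
Similarity = 1 - 1/3
= 0.6667


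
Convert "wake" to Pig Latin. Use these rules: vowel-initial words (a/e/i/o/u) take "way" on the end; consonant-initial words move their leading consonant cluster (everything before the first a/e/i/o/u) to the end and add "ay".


Word: "wake"
Starts with consonant(s) → move to end, add 'ay'
Consonant cluster: "w"
Pig Latin = "akeway"


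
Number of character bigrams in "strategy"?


Word: "strategy" (length 8)
Number of 2-grams = length - 2 + 1 = 8 - 2 + 1
= 7


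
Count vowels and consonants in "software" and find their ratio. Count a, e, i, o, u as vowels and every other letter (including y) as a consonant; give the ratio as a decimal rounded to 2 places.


Word: "software"
Vowels (a,e,i,o,u): 3
Consonants: 5
Ratio = 3/5
= 0.60


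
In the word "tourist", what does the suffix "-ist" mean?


Suffix: -ist
Example: tourist = tour + -ist
Meaning = one who practices


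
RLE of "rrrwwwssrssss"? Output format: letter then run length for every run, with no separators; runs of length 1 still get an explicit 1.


String: "rrrwwwssrssss"
Scanning for consecutive runs:
  'r' x 3
  'w' x 3
  's' x 2
  'r' x 1
  's' x 4
RLE = "r3w3s2r1s4"


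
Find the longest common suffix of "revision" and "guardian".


Word 1: "revision"
Word 2: "guardian"
Comparing from end:
  Pos -1: 'n' == 'n'
  Pos -2: 'o' != 'a' (stop)
LCS = "n" (length 1)


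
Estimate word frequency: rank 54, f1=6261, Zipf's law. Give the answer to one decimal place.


Zipf's law: f(r) = f(1) / r
f(1) = 6261
f(54) = 6261 / 54
= 115.9 occurrences


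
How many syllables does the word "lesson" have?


Word: "lesson"
Syllable breakdown: les-son
Counting: 2 parts
= 2 syllables


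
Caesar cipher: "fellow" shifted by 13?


Word: "fellow"
Shift: 13
Each letter → (letter + shift) mod 26:
  'f' (5) + 13 = 18 → 's'
  'e' (4) + 13 = 17 → 'r'
  'l' (11) + 13 = 24 → 'y'
  'l' (11) + 13 = 24 → 'y'
  'o' (14) + 13 = 1 → 'b'
  'w' (22) + 13 = 9 → 'j'
Result = "sryybj"


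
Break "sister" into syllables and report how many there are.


Word: "sister"
Syllable breakdown: sis | ter
Counting: 2 parts
= 2 syllables


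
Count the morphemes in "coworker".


Word: "coworker"
Morphemes: co- + work + -er
Each morpheme carries meaning
= 3 morphemes


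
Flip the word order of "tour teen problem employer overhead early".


Original: "tour teen problem employer overhead early"
Words (1..n): tour | teen | problem | employer | overhead | early
Reversed (n..1): early | overhead | employer | problem | teen | tour
Result = "early overhead employer problem teen tour"


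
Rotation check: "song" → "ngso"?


Word: "song", Candidate: "ngso"
Method: check if candidate is substring of word+word
"songsong" contains "ngso"? Yes
Is rotation = Yes


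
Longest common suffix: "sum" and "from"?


Word 1: "sum"
Word 2: "from"
Comparing from end:
  Pos -1: 'm' == 'm'
  Pos -2: 'u' != 'o' (stop)
LCS = "m" (length 1)


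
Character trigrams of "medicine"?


Word: "medicine" (length 8)
Number of trigrams = 8 - 3 + 1 = 6
  Position 0: "med"
  Position 1: "edi"
  Position 2: "dic"
  Position 3: "ici"
  Position 4: "cin"
  Position 5: "ine"
Trigrams = "med", "edi", "dic", "ici", "cin", "ine"


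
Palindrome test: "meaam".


Word: "meaam"
Reversed: "maaem"
Forward == Backward? meaam != maaem
Palindrome = No


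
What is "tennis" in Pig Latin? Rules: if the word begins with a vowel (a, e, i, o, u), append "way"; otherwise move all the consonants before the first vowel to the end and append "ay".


Word: "tennis"
Starts with consonant(s) → move to end, add 'ay'
Consonant cluster: "t"
Pig Latin = "ennistay"


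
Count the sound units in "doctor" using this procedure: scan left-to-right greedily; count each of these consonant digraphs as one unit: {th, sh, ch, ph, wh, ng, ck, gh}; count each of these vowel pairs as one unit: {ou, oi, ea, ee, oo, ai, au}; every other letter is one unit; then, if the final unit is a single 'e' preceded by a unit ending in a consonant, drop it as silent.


Word: "doctor" (6 letters)
Left-to-right scan:
  (1) 'd' (letter)
  (2) 'o' (letter)
  (3) 'c' (letter)
  (4) 't' (letter)
  (5) 'o' (letter)
  (6) 'r' (letter)
Units from scan: 6
Sound units = 6 units


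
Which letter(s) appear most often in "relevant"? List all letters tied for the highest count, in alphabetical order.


Word: "relevant"
Letter counts:
  'a': 1
  'e': 2
  'l': 1
  'n': 1
  'r': 1
  't': 1
  'v': 1
Maximum count = 2
Most frequent = 'e' (2 times each)


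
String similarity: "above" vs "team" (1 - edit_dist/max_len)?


Word 1: "above" (length 5)
Word 2: "team" (length 4)
One optimal edit sequence:
  1. delete 'a'  (+1)
  2. substitute 'b' -> 't'  (+1)
  3. substitute 'o' -> 'e'  (+1)
  4. substitute 'v' -> 'a'  (+1)
  5. substitute 'e' -> 'm'  (+1)
Edit distance = 5
Max length = max(5, 4) = 5
Similarity = 1 - 5/5
= 0.0000


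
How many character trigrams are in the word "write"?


Word: "write" (length 5)
Number of 3-grams = length - 3 + 1 = 5 - 3 + 1
= 3


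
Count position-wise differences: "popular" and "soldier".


Comparing character by character (same length = 7):
  Pos 0: 'p' vs 's' !=
  Pos 1: 'o' vs 'o' =
  Pos 2: 'p' vs 'l' !=
  Pos 3: 'u' vs 'd' !=
  Pos 4: 'l' vs 'i' !=
  Pos 5: 'a' vs 'e' !=
  Pos 6: 'r' vs 'r' =
Hamming distance = 5


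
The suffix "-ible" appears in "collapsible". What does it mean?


Suffix: -ible
Example: collapsible (collapse + -ible, with a spelling change)
Meaning = capable of


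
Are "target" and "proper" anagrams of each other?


Word 1: "target" → sorted: aegrtt
Word 2: "proper" → sorted: eopprr
Same letters? aegrtt != eopprr
Anagram = No


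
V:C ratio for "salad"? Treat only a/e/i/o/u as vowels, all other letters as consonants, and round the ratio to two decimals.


Word: "salad"
Vowels (a,e,i,o,u): 2
Consonants: 3
Ratio = 2/3
= 0.67


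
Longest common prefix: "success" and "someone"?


Word 1: "success"
Word 2: "someone"
Comparing from start:
  Pos 0: 's' == 's'
  Pos 1: 'u' != 'o' (stop)
LCP = "s" (length 1)


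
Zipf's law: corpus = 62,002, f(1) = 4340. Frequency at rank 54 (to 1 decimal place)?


Zipf's law: f(r) = f(1) / r
f(1) = 4340
f(54) = 4340 / 54
= 80.4 occurrences


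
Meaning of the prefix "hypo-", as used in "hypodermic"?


Prefix: hypo-
As in: hypodermic -> hypo- + dermic
Meaning = under / below normal


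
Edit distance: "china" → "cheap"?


Word 1: "china" (length 5)
Word 2: "cheap" (length 5)
One optimal edit sequence (insert/delete/substitute each cost 1):
  1. keep 'c'
  2. keep 'h'
  3. substitute 'i' -> 'e'  (+1)
  4. substitute 'n' -> 'a'  (+1)
  5. substitute 'a' -> 'p'  (+1)
Total edit operations: 3
Edit distance = 3


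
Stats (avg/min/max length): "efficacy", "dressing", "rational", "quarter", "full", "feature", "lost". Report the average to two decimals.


Lengths: "efficacy"=8, "dressing"=8, "rational"=8, "quarter"=7, "full"=4, "feature"=7, "lost"=4
Sum = 46, Count = 7
Average = 46/7 = 6.57
= avg=6.57, min=4, max=8


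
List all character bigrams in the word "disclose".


Word: "disclose" (length 8)
Number of bigrams = 8 - 2 + 1 = 7
  Position 0: "di"
  Position 1: "is"
  Position 2: "sc"
  Position 3: "cl"
  Position 4: "lo"
  Position 5: "os"
  Position 6: "se"
Bigrams = "di", "is", "sc", "cl", "lo", "os", "se"


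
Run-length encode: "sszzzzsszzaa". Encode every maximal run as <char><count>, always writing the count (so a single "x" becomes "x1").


String: "sszzzzsszzaa"
Scanning for consecutive runs:
  's' x 2
  'z' x 4
  's' x 2
  'z' x 2
  'a' x 2
RLE = "s2z4s2z2a2"


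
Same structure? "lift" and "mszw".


Pattern of "lift": [0, 1, 2, 3]
Pattern of "mszw": [0, 1, 2, 3]
Patterns match
Same pattern = Yes


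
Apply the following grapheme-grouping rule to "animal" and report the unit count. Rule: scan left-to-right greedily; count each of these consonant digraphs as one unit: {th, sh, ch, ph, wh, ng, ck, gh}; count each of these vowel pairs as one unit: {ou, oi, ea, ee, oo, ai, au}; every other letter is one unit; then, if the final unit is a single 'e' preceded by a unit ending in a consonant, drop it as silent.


Word: "animal" (6 letters)
Left-to-right scan:
  (1) 'a' (letter)
  (2) 'n' (letter)
  (3) 'i' (letter)
  (4) 'm' (letter)
  (5) 'a' (letter)
  (6) 'l' (letter)
Units from scan: 6
Sound units = 6 units


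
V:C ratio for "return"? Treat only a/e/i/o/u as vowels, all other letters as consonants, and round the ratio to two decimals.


Word: "return"
Vowels (a,e,i,o,u): 2
Consonants: 4
Ratio = 2/4
= 0.50


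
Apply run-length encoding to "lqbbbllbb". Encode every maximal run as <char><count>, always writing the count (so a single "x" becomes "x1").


String: "lqbbbllbb"
Scanning for consecutive runs:
  'l' x 1
  'q' x 1
  'b' x 3
  'l' x 2
  'b' x 2
RLE = "l1q1b3l2b2"


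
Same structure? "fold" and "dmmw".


Pattern of "fold": [0, 1, 2, 3]
Pattern of "dmmw": [0, 1, 1, 2]
Patterns do not match
Same pattern = No


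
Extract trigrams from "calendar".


Word: "calendar" (length 8)
Number of trigrams = 8 - 3 + 1 = 6
  Position 0: "cal"
  Position 1: "ale"
  Position 2: "len"
  Position 3: "end"
  Position 4: "nda"
  Position 5: "dar"
Trigrams = "cal", "ale", "len", "end", "nda", "dar"


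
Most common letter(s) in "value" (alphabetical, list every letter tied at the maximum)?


Word: "value"
Letter counts:
  'a': 1
  'e': 1
  'l': 1
  'u': 1
  'v': 1
Maximum count = 1
Most frequent = 'a', 'e', 'l', 'u', 'v' (1 time each)


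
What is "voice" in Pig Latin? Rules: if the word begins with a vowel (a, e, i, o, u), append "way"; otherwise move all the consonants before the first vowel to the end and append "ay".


Word: "voice"
Starts with consonant(s) → move to end, add 'ay'
Consonant cluster: "v"
Pig Latin = "oicevay"


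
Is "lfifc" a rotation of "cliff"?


Word: "cliff", Candidate: "lfifc"
Method: check if candidate is substring of word+word
"cliffcliff" contains "lfifc"? No
Is rotation = No


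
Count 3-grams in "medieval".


Word: "medieval" (length 8)
Number of 3-grams = length - 3 + 1 = 8 - 3 + 1
= 6


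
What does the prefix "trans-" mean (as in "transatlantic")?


Prefix: trans-
Example: transatlantic = trans- + atlantic
Meaning = across


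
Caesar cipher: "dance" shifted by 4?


Word: "dance"
Shift: 4
Each letter → (letter + shift) mod 26:
  'd' (3) + 4 = 7 → 'h'
  'a' (0) + 4 = 4 → 'e'
  'n' (13) + 4 = 17 → 'r'
  'c' (2) + 4 = 6 → 'g'
  'e' (4) + 4 = 8 → 'i'
Result = "hergi"


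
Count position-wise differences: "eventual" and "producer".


Comparing character by character (same length = 8):
  Pos 0: 'e' vs 'p' !=
  Pos 1: 'v' vs 'r' !=
  Pos 2: 'e' vs 'o' !=
  Pos 3: 'n' vs 'd' !=
  Pos 4: 't' vs 'u' !=
  Pos 5: 'u' vs 'c' !=
  Pos 6: 'a' vs 'e' !=
  Pos 7: 'l' vs 'r' !=
Hamming distance = 8


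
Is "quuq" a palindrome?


Word: "quuq"
Reversed: "quuq"
Forward == Backward? quuq == quuq
Palindrome = Yes


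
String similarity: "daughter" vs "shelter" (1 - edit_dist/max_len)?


Word 1: "daughter" (length 8)
Word 2: "shelter" (length 7)
One optimal edit sequence:
  1. delete 'd'  (+1)
  2. substitute 'a' -> 's'  (+1)
  3. substitute 'u' -> 'h'  (+1)
  4. substitute 'g' -> 'e'  (+1)
  5. substitute 'h' -> 'l'  (+1)
  6. keep 't'
  7. keep 'e'
  8. keep 'r'
Edit distance = 5
Max length = max(8, 7) = 8
Similarity = 1 - 5/8
= 0.3750


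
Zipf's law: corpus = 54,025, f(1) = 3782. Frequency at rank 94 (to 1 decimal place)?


Zipf's law: f(r) = f(1) / r
f(1) = 3782
f(94) = 3782 / 94
= 40.2 occurrences


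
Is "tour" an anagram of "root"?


Word 1: "root" → sorted: oort
Word 2: "tour" → sorted: ortu
Same letters? oort != ortu
Anagram = No


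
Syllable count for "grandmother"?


Word: "grandmother"
Syllable breakdown: grand-moth-er
Counting: 3 parts
= 3 syllables


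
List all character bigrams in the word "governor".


Word: "governor" (length 8)
Number of bigrams = 8 - 2 + 1 = 7
  Position 0: "go"
  Position 1: "ov"
  Position 2: "ve"
  Position 3: "er"
  Position 4: "rn"
  Position 5: "no"
  Position 6: "or"
Bigrams = "go", "ov", "ve", "er", "rn", "no", "or"


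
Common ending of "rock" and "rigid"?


Word 1: "rock"
Word 2: "rigid"
Comparing from end:
  Pos -1: 'k' != 'd' (stop)
LCS = "" (length 0)


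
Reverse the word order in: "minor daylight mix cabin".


Original: "minor daylight mix cabin"
Words (1..n): minor | daylight | mix | cabin
Reversed (n..1): cabin | mix | daylight | minor
Result = "cabin mix daylight minor"


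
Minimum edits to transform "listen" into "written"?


Word 1: "listen" (length 6)
Word 2: "written" (length 7)
One optimal edit sequence (insert/delete/substitute each cost 1):
  1. insert 'w'  (+1)
  2. substitute 'l' -> 'r'  (+1)
  3. keep 'i'
  4. substitute 's' -> 't'  (+1)
  5. keep 't'
  6. keep 'e'
  7. keep 'n'
Total edit operations: 3
Edit distance = 3


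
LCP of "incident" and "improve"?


Word 1: "incident"
Word 2: "improve"
Comparing from start:
  Pos 0: 'i' == 'i'
  Pos 1: 'n' != 'm' (stop)
LCP = "i" (length 1)


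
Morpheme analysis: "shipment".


Word: "shipment"
Morphemes: ship + -ment
Each morpheme carries meaning
= 2 morphemes


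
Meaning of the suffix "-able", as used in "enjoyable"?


Suffix: -able
As in: enjoyable -> enjoy + -able
Meaning = capable of


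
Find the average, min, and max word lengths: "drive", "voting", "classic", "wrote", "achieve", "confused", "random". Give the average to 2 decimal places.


Lengths: "drive"=5, "voting"=6, "classic"=7, "wrote"=5, "achieve"=7, "confused"=8, "random"=6
Sum = 44, Count = 7
Average = 44/7 = 6.29
= avg=6.29, min=5, max=8


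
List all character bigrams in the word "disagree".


Word: "disagree" (length 8)
Number of bigrams = 8 - 2 + 1 = 7
  Position 0: "di"
  Position 1: "is"
  Position 2: "sa"
  Position 3: "ag"
  Position 4: "gr"
  Position 5: "re"
  Position 6: "ee"
Bigrams = "di", "is", "sa", "ag", "gr", "re", "ee"


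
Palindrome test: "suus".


Word: "suus"
Reversed: "suus"
Forward == Backward? suus == suus
Palindrome = Yes


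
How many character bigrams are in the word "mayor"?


Word: "mayor" (length 5)
Number of 2-grams = length - 2 + 1 = 5 - 2 + 1
= 4


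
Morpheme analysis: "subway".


Word: "subway"
Morphemes: sub- + way
Each morpheme carries meaning
= 2 morphemes


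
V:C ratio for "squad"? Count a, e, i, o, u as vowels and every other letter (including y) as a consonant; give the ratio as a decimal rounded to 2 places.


Word: "squad"
Vowels (a,e,i,o,u): 2
Consonants: 3
Ratio = 2/3
= 0.67


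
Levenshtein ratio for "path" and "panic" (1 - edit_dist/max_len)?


Word 1: "path" (length 4)
Word 2: "panic" (length 5)
One optimal edit sequence:
  1. keep 'p'
  2. keep 'a'
  3. insert 'n'  (+1)
  4. substitute 't' -> 'i'  (+1)
  5. substitute 'h' -> 'c'  (+1)
Edit distance = 3
Max length = max(4, 5) = 5
Similarity = 1 - 3/5
= 0.4000


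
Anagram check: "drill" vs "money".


Word 1: "drill" → sorted: dillr
Word 2: "money" → sorted: emnoy
Same letters? dillr != emnoy
Anagram = No


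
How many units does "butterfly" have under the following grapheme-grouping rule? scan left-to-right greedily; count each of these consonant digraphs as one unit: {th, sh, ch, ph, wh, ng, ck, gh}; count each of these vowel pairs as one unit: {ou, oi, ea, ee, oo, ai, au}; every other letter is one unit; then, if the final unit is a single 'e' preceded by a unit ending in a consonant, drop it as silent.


Word: "butterfly" (9 letters)
Left-to-right scan:
  [1] 'b' (letter)
  [2] 'u' (letter)
  [3] 't' (letter)
  [4] 't' (letter)
  [5] 'e' (letter)
  [6] 'r' (letter)
  [7] 'f' (letter)
  [8] 'l' (letter)
  [9] 'y' (letter)
Units from scan: 9
Sound units = 9 units


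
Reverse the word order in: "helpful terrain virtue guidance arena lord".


Original: "helpful terrain virtue guidance arena lord"
Words (1..n): helpful | terrain | virtue | guidance | arena | lord
Reversed (n..1): lord | arena | guidance | virtue | terrain | helpful
Result = "lord arena guidance virtue terrain helpful"


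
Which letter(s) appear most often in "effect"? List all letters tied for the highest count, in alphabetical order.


Word: "effect"
Letter counts:
  'c': 1
  'e': 2
  'f': 2
  't': 1
Maximum count = 2
Most frequent = 'e', 'f' (2 times each)


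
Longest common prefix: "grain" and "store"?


Word 1: "grain"
Word 2: "store"
Comparing from start:
  Pos 0: 'g' != 's' (stop)
LCP = "" (length 0)


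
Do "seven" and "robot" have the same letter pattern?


Pattern of "seven": [0, 1, 2, 1, 3]
Pattern of "robot": [0, 1, 2, 1, 3]
Patterns match
Same pattern = Yes


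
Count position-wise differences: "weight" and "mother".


Comparing character by character (same length = 6):
  Pos 0: 'w' vs 'm' !=
  Pos 1: 'e' vs 'o' !=
  Pos 2: 'i' vs 't' !=
  Pos 3: 'g' vs 'h' !=
  Pos 4: 'h' vs 'e' !=
  Pos 5: 't' vs 'r' !=
Hamming distance = 6


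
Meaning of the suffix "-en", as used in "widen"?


Suffix: -en
As in: widen -> wide + -en, with a spelling change
Meaning = to make / become


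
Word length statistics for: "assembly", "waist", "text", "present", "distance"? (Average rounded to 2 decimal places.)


Lengths: "assembly"=8, "waist"=5, "text"=4, "present"=7, "distance"=8
Sum = 32, Count = 5
Average = 32/5 = 6.40
= avg=6.40, min=4, max=8


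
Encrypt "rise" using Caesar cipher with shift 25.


Word: "rise"
Shift: 25
Each letter → (letter + shift) mod 26:
  'r' (17) + 25 = 16 → 'q'
  'i' (8) + 25 = 7 → 'h'
  's' (18) + 25 = 17 → 'r'
  'e' (4) + 25 = 3 → 'd'
Result = "qhrd"


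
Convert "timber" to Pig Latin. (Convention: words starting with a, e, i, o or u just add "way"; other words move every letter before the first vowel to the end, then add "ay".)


Word: "timber"
Starts with consonant(s) → move to end, add 'ay'
Consonant cluster: "t"
Pig Latin = "imbertay"


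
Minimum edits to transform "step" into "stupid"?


Word 1: "step" (length 4)
Word 2: "stupid" (length 6)
One optimal edit sequence (insert/delete/substitute each cost 1):
  1. keep 's'
  2. keep 't'
  3. substitute 'e' -> 'u'  (+1)
  4. keep 'p'
  5. insert 'i'  (+1)
  6. insert 'd'  (+1)
Total edit operations: 3
Edit distance = 3


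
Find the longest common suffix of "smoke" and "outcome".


Word 1: "smoke"
Word 2: "outcome"
Comparing from end:
  Pos -1: 'e' == 'e'
  Pos -2: 'k' != 'm' (stop)
LCS = "e" (length 1)


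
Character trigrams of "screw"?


Word: "screw" (length 5)
Number of trigrams = 5 - 3 + 1 = 3
  Position 0: "scr"
  Position 1: "cre"
  Position 2: "rew"
Trigrams = "scr", "cre", "rew"


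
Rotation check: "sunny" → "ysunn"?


Word: "sunny", Candidate: "ysunn"
Method: check if candidate is substring of word+word
"sunnysunny" contains "ysunn"? Yes
Is rotation = Yes


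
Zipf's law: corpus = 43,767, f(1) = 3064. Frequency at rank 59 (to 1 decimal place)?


Zipf's law: f(r) = f(1) / r
f(1) = 3064
f(59) = 3064 / 59
= 51.9 occurrences


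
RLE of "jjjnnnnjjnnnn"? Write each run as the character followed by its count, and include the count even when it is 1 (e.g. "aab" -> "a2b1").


String: "jjjnnnnjjnnnn"
Scanning for consecutive runs:
  'j' x 3
  'n' x 4
  'j' x 2
  'n' x 4
RLE = "j3n4j2n4"


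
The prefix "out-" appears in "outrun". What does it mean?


Prefix: out-
As in: outrun -> out- + run
Meaning = surpass


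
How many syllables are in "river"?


Word: "river"
Syllable breakdown: riv-er
Counting: 2 parts
= 2 syllables


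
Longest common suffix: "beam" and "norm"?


Word 1: "beam"
Word 2: "norm"
Comparing from end:
  Pos -1: 'm' == 'm'
  Pos -2: 'a' != 'r' (stop)
LCS = "m" (length 1)


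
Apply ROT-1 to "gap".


Word: "gap"
Shift: 1
Each letter → (letter + shift) mod 26:
  'g' (6) + 1 = 7 → 'h'
  'a' (0) + 1 = 1 → 'b'
  'p' (15) + 1 = 16 → 'q'
Result = "hbq"


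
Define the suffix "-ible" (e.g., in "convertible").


Suffix: -ible
Example: convertible = convert + -ible
Meaning = capable of


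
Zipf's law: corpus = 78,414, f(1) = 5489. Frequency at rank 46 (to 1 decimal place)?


Zipf's law: f(r) = f(1) / r
f(1) = 5489
f(46) = 5489 / 46
= 119.3 occurrences


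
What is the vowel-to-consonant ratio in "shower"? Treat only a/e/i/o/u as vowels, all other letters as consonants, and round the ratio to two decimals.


Word: "shower"
Vowels (a,e,i,o,u): 2
Consonants: 4
Ratio = 2/4
= 0.50


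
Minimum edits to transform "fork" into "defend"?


Word 1: "fork" (length 4)
Word 2: "defend" (length 6)
One optimal edit sequence (insert/delete/substitute each cost 1):
  1. insert 'd'  (+1)
  2. insert 'e'  (+1)
  3. keep 'f'
  4. substitute 'o' -> 'e'  (+1)
  5. substitute 'r' -> 'n'  (+1)
  6. substitute 'k' -> 'd'  (+1)
Total edit operations: 5
Edit distance = 5


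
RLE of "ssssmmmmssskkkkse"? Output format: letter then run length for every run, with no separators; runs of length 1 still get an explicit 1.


String: "ssssmmmmssskkkkse"
Scanning for consecutive runs:
  's' x 4
  'm' x 4
  's' x 3
  'k' x 4
  's' x 1
  'e' x 1
RLE = "s4m4s3k4s1e1"


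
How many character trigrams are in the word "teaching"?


Word: "teaching" (length 8)
Number of 3-grams = length - 3 + 1 = 8 - 3 + 1
= 6


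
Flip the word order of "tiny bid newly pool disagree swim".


Original: "tiny bid newly pool disagree swim"
Words (1..n): tiny | bid | newly | pool | disagree | swim
Reversed (n..1): swim | disagree | pool | newly | bid | tiny
Result = "swim disagree pool newly bid tiny"


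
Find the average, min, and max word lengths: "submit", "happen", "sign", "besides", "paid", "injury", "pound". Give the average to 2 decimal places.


Lengths: "submit"=6, "happen"=6, "sign"=4, "besides"=7, "paid"=4, "injury"=6, "pound"=5
Sum = 38, Count = 7
Average = 38/7 = 5.43
= avg=5.43, min=4, max=7


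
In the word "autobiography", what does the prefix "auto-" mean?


Prefix: auto-
Example: autobiography (auto- + biography)
Meaning = self


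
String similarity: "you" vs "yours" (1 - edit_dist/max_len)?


Word 1: "you" (length 3)
Word 2: "yours" (length 5)
One optimal edit sequence:
  1. keep 'y'
  2. keep 'o'
  3. keep 'u'
  4. insert 'r'  (+1)
  5. insert 's'  (+1)
Edit distance = 2
Max length = max(3, 5) = 5
Similarity = 1 - 2/5
= 0.6000


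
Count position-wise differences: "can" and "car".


Comparing character by character (same length = 3):
  Pos 0: 'c' vs 'c' =
  Pos 1: 'a' vs 'a' =
  Pos 2: 'n' vs 'r' !=
Hamming distance = 1


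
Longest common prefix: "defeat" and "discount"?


Word 1: "defeat"
Word 2: "discount"
Comparing from start:
  Pos 0: 'd' == 'd'
  Pos 1: 'e' != 'i' (stop)
LCP = "d" (length 1)


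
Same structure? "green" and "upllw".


Pattern of "green": [0, 1, 2, 2, 3]
Pattern of "upllw": [0, 1, 2, 2, 3]
Patterns match
Same pattern = Yes


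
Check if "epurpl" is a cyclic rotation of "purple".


Word: "purple", Candidate: "epurpl"
Method: check if candidate is substring of word+word
"purplepurple" contains "epurpl"? Yes
Is rotation = Yes


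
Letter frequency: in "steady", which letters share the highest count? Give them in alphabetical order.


Word: "steady"
Letter counts:
  'a': 1
  'd': 1
  'e': 1
  's': 1
  't': 1
  'y': 1
Maximum count = 1
Most frequent = 'a', 'd', 'e', 's', 't', 'y' (1 time each)


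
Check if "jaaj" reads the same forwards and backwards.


Word: "jaaj"
Reversed: "jaaj"
Forward == Backward? jaaj == jaaj
Palindrome = Yes


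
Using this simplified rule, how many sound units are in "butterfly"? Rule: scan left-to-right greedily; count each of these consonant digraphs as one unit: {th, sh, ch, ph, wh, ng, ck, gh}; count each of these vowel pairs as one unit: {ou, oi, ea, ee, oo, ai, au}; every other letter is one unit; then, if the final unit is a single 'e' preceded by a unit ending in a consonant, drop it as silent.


Word: "butterfly" (9 letters)
Left-to-right scan:
  (1) 'b' (letter)
  (2) 'u' (letter)
  (3) 't' (letter)
  (4) 't' (letter)
  (5) 'e' (letter)
  (6) 'r' (letter)
  (7) 'f' (letter)
  (8) 'l' (letter)
  (9) 'y' (letter)
Units from scan: 9
Sound units = 9 units


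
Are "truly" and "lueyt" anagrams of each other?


Word 1: "truly" → sorted: lrtuy
Word 2: "lueyt" → sorted: eltuy
Same letters? lrtuy != eltuy
Anagram = No


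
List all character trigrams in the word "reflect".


Word: "reflect" (length 7)
Number of trigrams = 7 - 3 + 1 = 5
  Position 0: "ref"
  Position 1: "efl"
  Position 2: "fle"
  Position 3: "lec"
  Position 4: "ect"
Trigrams = "ref", "efl", "fle", "lec", "ect"


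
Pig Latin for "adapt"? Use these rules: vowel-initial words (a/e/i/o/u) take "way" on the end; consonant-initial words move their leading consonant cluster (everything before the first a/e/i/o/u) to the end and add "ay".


Word: "adapt"
Starts with vowel → add 'way'
Pig Latin = "adaptway"


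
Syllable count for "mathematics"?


Word: "mathematics"
Syllable breakdown: math · e · mat · ics
Counting: 4 parts
= 4 syllables


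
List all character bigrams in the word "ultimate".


Word: "ultimate" (length 8)
Number of bigrams = 8 - 2 + 1 = 7
  Position 0: "ul"
  Position 1: "lt"
  Position 2: "ti"
  Position 3: "im"
  Position 4: "ma"
  Position 5: "at"
  Position 6: "te"
Bigrams = "ul", "lt", "ti", "im", "ma", "at", "te"


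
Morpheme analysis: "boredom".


Word: "boredom"
Morphemes: bore / -dom
Each morpheme carries meaning
= 2 morphemes


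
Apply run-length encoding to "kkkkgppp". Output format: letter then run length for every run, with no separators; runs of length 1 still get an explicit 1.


String: "kkkkgppp"
Scanning for consecutive runs:
  'k' x 4
  'g' x 1
  'p' x 3
RLE = "k4g1p3"


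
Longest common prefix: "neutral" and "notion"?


Word 1: "neutral"
Word 2: "notion"
Comparing from start:
  Pos 0: 'n' == 'n'
  Pos 1: 'e' != 'o' (stop)
LCP = "n" (length 1)


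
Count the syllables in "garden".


Word: "garden"
Syllable breakdown: gar-den
Counting: 2 parts
= 2 syllables


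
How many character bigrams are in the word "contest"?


Word: "contest" (length 7)
Number of 2-grams = length - 2 + 1 = 7 - 2 + 1
= 6


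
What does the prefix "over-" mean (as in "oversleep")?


Prefix: over-
As in: oversleep -> over- + sleep
Meaning = excessive


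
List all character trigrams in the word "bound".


Word: "bound" (length 5)
Number of trigrams = 5 - 3 + 1 = 3
  Position 0: "bou"
  Position 1: "oun"
  Position 2: "und"
Trigrams = "bou", "oun", "und"


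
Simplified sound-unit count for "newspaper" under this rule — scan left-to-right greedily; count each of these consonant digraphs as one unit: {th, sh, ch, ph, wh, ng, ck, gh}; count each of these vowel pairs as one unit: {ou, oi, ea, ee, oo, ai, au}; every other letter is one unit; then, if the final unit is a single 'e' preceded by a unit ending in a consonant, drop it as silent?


Word: "newspaper" (9 letters)
Left-to-right scan:
  (1) 'n' (letter)
  (2) 'e' (letter)
  (3) 'w' (letter)
  (4) 's' (letter)
  (5) 'p' (letter)
  (6) 'a' (letter)
  (7) 'p' (letter)
  (8) 'e' (letter)
  (9) 'r' (letter)
Units from scan: 9
Sound units = 9 units


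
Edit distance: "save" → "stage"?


Word 1: "save" (length 4)
Word 2: "stage" (length 5)
One optimal edit sequence (insert/delete/substitute each cost 1):
  1. keep 's'
  2. insert 't'  (+1)
  3. keep 'a'
  4. substitute 'v' -> 'g'  (+1)
  5. keep 'e'
Total edit operations: 2
Edit distance = 2


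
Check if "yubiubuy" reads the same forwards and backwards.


Word: "yubiubuy"
Reversed: "yubuibuy"
Forward == Backward? yubiubuy != yubuibuy
Palindrome = No


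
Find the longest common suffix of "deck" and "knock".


Word 1: "deck"
Word 2: "knock"
Comparing from end:
  Pos -1: 'k' == 'k'
  Pos -2: 'c' == 'c'
  Pos -3: 'e' != 'o' (stop)
LCS = "ck" (length 2)


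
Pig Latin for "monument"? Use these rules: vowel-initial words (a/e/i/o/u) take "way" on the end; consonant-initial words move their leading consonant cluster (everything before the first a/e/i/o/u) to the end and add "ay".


Word: "monument"
Starts with consonant(s) → move to end, add 'ay'
Consonant cluster: "m"
Pig Latin = "onumentmay"


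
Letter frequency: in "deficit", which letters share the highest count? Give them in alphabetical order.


Word: "deficit"
Letter counts:
  'c': 1
  'd': 1
  'e': 1
  'f': 1
  'i': 2
  't': 1
Maximum count = 2
Most frequent = 'i' (2 times each)


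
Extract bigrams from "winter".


Word: "winter" (length 6)
Number of bigrams = 6 - 2 + 1 = 5
  Position 0: "wi"
  Position 1: "in"
  Position 2: "nt"
  Position 3: "te"
  Position 4: "er"
Bigrams = "wi", "in", "nt", "te", "er"


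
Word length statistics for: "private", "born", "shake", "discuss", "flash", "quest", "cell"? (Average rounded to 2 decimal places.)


Lengths: "private"=7, "born"=4, "shake"=5, "discuss"=7, "flash"=5, "quest"=5, "cell"=4
Sum = 37, Count = 7
Average = 37/7 = 5.29
= avg=5.29, min=4, max=7


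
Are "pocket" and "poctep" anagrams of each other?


Word 1: "pocket" → sorted: cekopt
Word 2: "poctep" → sorted: ceoppt
Same letters? cekopt != ceoppt
Anagram = No


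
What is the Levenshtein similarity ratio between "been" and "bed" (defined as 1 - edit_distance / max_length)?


Word 1: "been" (length 4)
Word 2: "bed" (length 3)
One optimal edit sequence:
  1. keep 'b'
  2. delete 'e'  (+1)
  3. keep 'e'
  4. substitute 'n' -> 'd'  (+1)
Edit distance = 2
Max length = max(4, 3) = 4
Similarity = 1 - 2/4
= 0.5000


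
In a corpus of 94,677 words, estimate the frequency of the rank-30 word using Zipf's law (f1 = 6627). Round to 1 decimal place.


Zipf's law: f(r) = f(1) / r
f(1) = 6627
f(30) = 6627 / 30
= 220.9 occurrences


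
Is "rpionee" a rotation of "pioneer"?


Word: "pioneer", Candidate: "rpionee"
Method: check if candidate is substring of word+word
"pioneerpioneer" contains "rpionee"? Yes
Is rotation = Yes


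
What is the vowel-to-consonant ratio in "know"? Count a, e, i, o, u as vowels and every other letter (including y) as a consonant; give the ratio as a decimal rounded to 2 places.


Word: "know"
Vowels (a,e,i,o,u): 1
Consonants: 3
Ratio = 1/3
= 0.33


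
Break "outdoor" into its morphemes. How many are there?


Word: "outdoor"
Morphemes: out- / door
Each morpheme carries meaning
= 2 morphemes


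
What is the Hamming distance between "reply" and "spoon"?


Comparing character by character (same length = 5):
  Pos 0: 'r' vs 's' !=
  Pos 1: 'e' vs 'p' !=
  Pos 2: 'p' vs 'o' !=
  Pos 3: 'l' vs 'o' !=
  Pos 4: 'y' vs 'n' !=
Hamming distance = 5


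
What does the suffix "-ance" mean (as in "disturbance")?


Suffix: -ance
Example: disturbance (disturb + -ance)
Meaning = state of


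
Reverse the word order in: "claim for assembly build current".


Original: "claim for assembly build current"
Words (1..n): claim | for | assembly | build | current
Reversed (n..1): current | build | assembly | for | claim
Result = "current build assembly for claim"


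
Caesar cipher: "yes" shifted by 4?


Word: "yes"
Shift: 4
Each letter → (letter + shift) mod 26:
  'y' (24) + 4 = 2 → 'c'
  'e' (4) + 4 = 8 → 'i'
  's' (18) + 4 = 22 → 'w'
Result = "ciw"


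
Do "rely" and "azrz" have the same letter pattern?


Pattern of "rely": [0, 1, 2, 3]
Pattern of "azrz": [0, 1, 2, 1]
Patterns do not match
Same pattern = No


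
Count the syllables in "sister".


Word: "sister"
Syllable breakdown: sis / ter
Counting: 2 parts
= 2 syllables


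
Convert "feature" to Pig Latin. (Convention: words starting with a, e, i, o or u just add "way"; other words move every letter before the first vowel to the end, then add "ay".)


Word: "feature"
Starts with consonant(s) → move to end, add 'ay'
Consonant cluster: "f"
Pig Latin = "eaturefay"


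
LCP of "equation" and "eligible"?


Word 1: "equation"
Word 2: "eligible"
Comparing from start:
  Pos 0: 'e' == 'e'
  Pos 1: 'q' != 'l' (stop)
LCP = "e" (length 1)


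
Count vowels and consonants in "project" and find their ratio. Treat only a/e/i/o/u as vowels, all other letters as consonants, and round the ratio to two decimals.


Word: "project"
Vowels (a,e,i,o,u): 2
Consonants: 5
Ratio = 2/5
= 0.40


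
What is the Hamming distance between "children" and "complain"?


Comparing character by character (same length = 8):
  Pos 0: 'c' vs 'c' =
  Pos 1: 'h' vs 'o' !=
  Pos 2: 'i' vs 'm' !=
  Pos 3: 'l' vs 'p' !=
  Pos 4: 'd' vs 'l' !=
  Pos 5: 'r' vs 'a' !=
  Pos 6: 'e' vs 'i' !=
  Pos 7: 'n' vs 'n' =
Hamming distance = 6


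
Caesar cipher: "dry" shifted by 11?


Word: "dry"
Shift: 11
Each letter → (letter + shift) mod 26:
  'd' (3) + 11 = 14 → 'o'
  'r' (17) + 11 = 2 → 'c'
  'y' (24) + 11 = 9 → 'j'
Result = "ocj"


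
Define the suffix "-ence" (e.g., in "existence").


Suffix: -ence
Example: existence = exist + -ence
Meaning = state of


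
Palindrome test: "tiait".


Word: "tiait"
Reversed: "tiait"
Forward == Backward? tiait == tiait
Palindrome = Yes


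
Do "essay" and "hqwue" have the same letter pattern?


Pattern of "essay": [0, 1, 1, 2, 3]
Pattern of "hqwue": [0, 1, 2, 3, 4]
Patterns do not match
Same pattern = No


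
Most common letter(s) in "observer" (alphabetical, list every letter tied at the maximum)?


Word: "observer"
Letter counts:
  'b': 1
  'e': 2
  'o': 1
  'r': 2
  's': 1
  'v': 1
Maximum count = 2
Most frequent = 'e', 'r' (2 times each)


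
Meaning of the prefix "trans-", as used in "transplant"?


Prefix: trans-
As in: transplant -> trans- + plant
Meaning = across


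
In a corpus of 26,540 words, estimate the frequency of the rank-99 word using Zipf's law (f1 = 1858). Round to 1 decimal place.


Zipf's law: f(r) = f(1) / r
f(1) = 1858
f(99) = 1858 / 99
= 18.8 occurrences


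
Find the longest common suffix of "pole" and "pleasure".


Word 1: "pole"
Word 2: "pleasure"
Comparing from end:
  Pos -1: 'e' == 'e'
  Pos -2: 'l' != 'r' (stop)
LCS = "e" (length 1)


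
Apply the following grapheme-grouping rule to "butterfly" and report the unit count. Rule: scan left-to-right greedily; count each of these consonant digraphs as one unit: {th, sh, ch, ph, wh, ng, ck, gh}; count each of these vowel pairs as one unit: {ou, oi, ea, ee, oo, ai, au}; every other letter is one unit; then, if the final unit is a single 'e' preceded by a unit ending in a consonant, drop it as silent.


Word: "butterfly" (9 letters)
Left-to-right scan:
  (1) 'b' (letter)
  (2) 'u' (letter)
  (3) 't' (letter)
  (4) 't' (letter)
  (5) 'e' (letter)
  (6) 'r' (letter)
  (7) 'f' (letter)
  (8) 'l' (letter)
  (9) 'y' (letter)
Units from scan: 9
Sound units = 9 units


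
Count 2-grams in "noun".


Word: "noun" (length 4)
Number of 2-grams = length - 2 + 1 = 4 - 2 + 1
= 3


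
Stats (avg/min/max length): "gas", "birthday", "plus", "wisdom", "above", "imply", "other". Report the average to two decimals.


Lengths: "gas"=3, "birthday"=8, "plus"=4, "wisdom"=6, "above"=5, "imply"=5, "other"=5
Sum = 36, Count = 7
Average = 36/7 = 5.14
= avg=5.14, min=3, max=8
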